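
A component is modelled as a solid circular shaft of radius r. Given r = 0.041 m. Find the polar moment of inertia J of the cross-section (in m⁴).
Model: a solid circular shaft of radius r, so J = (π·r^4) / 2.
Substitute:
  J = (π × 0.041^4) / 2
  J = 4.439 × 10⁻⁶ m⁴
Final answer: J = 4.439 × 10⁻⁶ m⁴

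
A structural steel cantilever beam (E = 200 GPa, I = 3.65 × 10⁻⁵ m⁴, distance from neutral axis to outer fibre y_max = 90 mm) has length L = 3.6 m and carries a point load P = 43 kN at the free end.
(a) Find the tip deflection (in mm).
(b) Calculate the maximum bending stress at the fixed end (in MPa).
(a) Tip deflection of a cantilever with an end point load: δ = P·L^3 / (3·E·I). Convert P = 43 kN = 43000 N, E = 200 GPa = 2 × 10¹¹ Pa.
  δ = (43000 × 3.6^3) / (3 × (2 × 10¹¹) × (3.65 × 10⁻⁵)) = 0.09161 m = 91.61 mm
(b) Maximum bending moment at the fixed end: M = P·L = 43000 × 3.6 = 154800 N·m. Convert y_max = 90 mm = 0.09 m.
  σ = M·y_max / I = (154800 × 0.09) / (3.65 × 10⁻⁵) = 3.817 × 10⁸ Pa = 381.7 MPa
Final answer: (a) δ = 91.61 mm, (b) σ = 381.7 MPa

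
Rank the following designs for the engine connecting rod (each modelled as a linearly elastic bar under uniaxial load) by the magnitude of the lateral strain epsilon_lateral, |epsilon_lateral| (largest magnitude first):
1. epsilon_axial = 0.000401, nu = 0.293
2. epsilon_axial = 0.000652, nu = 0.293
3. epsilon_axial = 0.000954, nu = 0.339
Model: a linearly elastic bar under uniaxial load, so epsilon_lateral = -nu·epsilon_axial (SI units).
  Case 1: epsilon_lateral = -(0.293 × 0.000401) = -0.0001175
  Case 2: epsilon_lateral = -(0.293 × 0.000652) = -0.000191
  Case 3: epsilon_lateral = -(0.339 × 0.000954) = -0.0003234
Ordering by |epsilon_lateral|: 0.0003234 (case 3) > 0.000191 (case 2) > 0.0001175 (case 1)
Final answer: 3, 2, 1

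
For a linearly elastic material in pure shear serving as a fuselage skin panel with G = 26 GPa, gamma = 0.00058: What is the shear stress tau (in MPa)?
Model: a linearly elastic material in pure shear, so tau = G·gamma.
Convert to SI units:
  G = 26 GPa = 2.6 × 10¹⁰ Pa
Substitute:
  tau = (2.6 × 10¹⁰) × 0.00058
  tau = 1.508 × 10⁷ Pa
Convert: tau = 1.508 × 10⁷ Pa = 15.08 MPa
Final answer: tau = 15.08 MPa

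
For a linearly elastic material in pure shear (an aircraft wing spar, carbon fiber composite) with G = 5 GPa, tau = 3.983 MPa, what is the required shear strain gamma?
Model: a linearly elastic material in pure shear, so tau = G·gamma.
Solve for gamma: gamma = tau / G.
Convert to SI units:
  G = 5 GPa = 5 × 10⁹ Pa
  tau = 3.983 MPa = 3.983 × 10⁶ Pa
Substitute:
  gamma = (3.983 × 10⁶) / (5 × 10⁹)
  gamma = 0.0007966
Final answer: gamma = 0.0007966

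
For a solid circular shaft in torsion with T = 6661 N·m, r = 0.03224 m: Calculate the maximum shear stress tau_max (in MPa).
Model: a solid circular shaft in torsion, so tau_max = (2·T) / (π·r^3).
Substitute:
  tau_max = (2 × 6661) / (π × 0.03224^3)
  tau_max = 1.265 × 10⁸ Pa
Convert: tau_max = 1.265 × 10⁸ Pa = 126.5 MPa
Final answer: tau_max = 126.5 MPa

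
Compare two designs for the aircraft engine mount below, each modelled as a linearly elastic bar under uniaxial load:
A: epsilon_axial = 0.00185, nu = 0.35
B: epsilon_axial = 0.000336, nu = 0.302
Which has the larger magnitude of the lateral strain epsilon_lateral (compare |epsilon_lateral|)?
Model: a linearly elastic bar under uniaxial load, so epsilon_lateral = -nu·epsilon_axial (SI units).
  A: epsilon_lateral = -(0.35 × 0.00185) = -0.0006475
  B: epsilon_lateral = -(0.302 × 0.000336) = -0.0001015
|epsilon_lateral|: A = 0.0006475, B = 0.0001015, so A is larger in magnitude.
Final answer: A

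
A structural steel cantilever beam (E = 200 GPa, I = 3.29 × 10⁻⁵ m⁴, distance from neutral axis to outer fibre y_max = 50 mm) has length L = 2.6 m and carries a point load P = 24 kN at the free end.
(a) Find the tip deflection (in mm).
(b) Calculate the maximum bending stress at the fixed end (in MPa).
(a) Tip deflection of a cantilever with an end point load: δ = P·L^3 / (3·E·I). Convert P = 24 kN = 24000 N, E = 200 GPa = 2 × 10¹¹ Pa.
  δ = (24000 × 2.6^3) / (3 × (2 × 10¹¹) × (3.29 × 10⁻⁵)) = 0.02137 m = 21.37 mm
(b) Maximum bending moment at the fixed end: M = P·L = 24000 × 2.6 = 62400 N·m. Convert y_max = 50 mm = 0.05 m.
  σ = M·y_max / I = (62400 × 0.05) / (3.29 × 10⁻⁵) = 9.483 × 10⁷ Pa = 94.83 MPa
Final answer: (a) δ = 21.37 mm, (b) σ = 94.83 MPa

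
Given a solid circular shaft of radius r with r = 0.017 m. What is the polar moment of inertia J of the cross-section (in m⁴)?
Model: a solid circular shaft of radius r, so J = (π·r^4) / 2.
Substitute:
  J = (π × 0.017^4) / 2
  J = 1.312 × 10⁻⁷ m⁴
Final answer: J = 1.312 × 10⁻⁷ m⁴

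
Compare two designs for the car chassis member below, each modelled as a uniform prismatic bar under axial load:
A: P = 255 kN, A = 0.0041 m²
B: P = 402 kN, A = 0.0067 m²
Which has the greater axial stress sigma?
Model: a uniform prismatic bar under axial load, so sigma = P / A (SI units).
  A: sigma = 255000 / 0.0041 = 6.22 × 10⁷ Pa = 62.2 MPa
  B: sigma = 402000 / 0.0067 = 6 × 10⁷ Pa = 60 MPa
62.2 MPa > 60 MPa, so A is larger.
Final answer: A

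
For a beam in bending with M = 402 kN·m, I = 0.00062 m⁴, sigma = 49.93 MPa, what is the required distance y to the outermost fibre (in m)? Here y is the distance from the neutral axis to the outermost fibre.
Model: a beam in bending, so sigma = (M·y) / I.
Solve for y: y = (sigma·I) / M.
Convert to SI units:
  M = 402 kN·m = 402000 N·m
  sigma = 49.93 MPa = 4.993 × 10⁷ Pa
Substitute:
  y = ((4.993 × 10⁷) × 0.00062) / 402000
  y = 0.07701 m
Final answer: y = 0.07701 m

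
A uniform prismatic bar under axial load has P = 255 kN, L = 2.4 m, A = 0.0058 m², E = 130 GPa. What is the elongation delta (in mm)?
Model: a uniform prismatic bar under axial load, so delta = (P·L) / (A·E).
Convert to SI units:
  P = 255 kN = 255000 N
  E = 130 GPa = 1.3 × 10¹¹ Pa
Substitute:
  delta = (255000 × 2.4) / (0.0058 × (1.3 × 10¹¹))
  delta = 0.0008117 m
Convert: delta = 0.0008117 m = 0.8117 mm
Final answer: delta = 0.8117 mm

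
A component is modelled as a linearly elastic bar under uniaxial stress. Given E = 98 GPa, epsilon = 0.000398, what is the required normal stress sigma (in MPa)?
Model: a linearly elastic bar under uniaxial stress, so epsilon = sigma / E.
Solve for sigma: sigma = epsilon·E.
Convert to SI units:
  E = 98 GPa = 9.8 × 10¹⁰ Pa
Substitute:
  sigma = 0.000398 × (9.8 × 10¹⁰)
  sigma = 3.9 × 10⁷ Pa
Convert: sigma = 3.9 × 10⁷ Pa = 39 MPa
Final answer: sigma = 39 MPa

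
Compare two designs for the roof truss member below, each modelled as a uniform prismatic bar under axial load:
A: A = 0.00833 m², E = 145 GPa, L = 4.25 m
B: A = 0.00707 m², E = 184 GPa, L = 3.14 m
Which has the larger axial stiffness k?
Model: a uniform prismatic bar under axial load, so k = (A·E) / L (SI units).
  A: k = (0.00833 × (1.45 × 10¹¹)) / 4.25 = 2.842 × 10⁸ N/m = 284.2 MN/m
  B: k = (0.00707 × (1.84 × 10¹¹)) / 3.14 = 4.143 × 10⁸ N/m = 414.3 MN/m
414.3 MN/m > 284.2 MN/m, so B is larger.
Final answer: B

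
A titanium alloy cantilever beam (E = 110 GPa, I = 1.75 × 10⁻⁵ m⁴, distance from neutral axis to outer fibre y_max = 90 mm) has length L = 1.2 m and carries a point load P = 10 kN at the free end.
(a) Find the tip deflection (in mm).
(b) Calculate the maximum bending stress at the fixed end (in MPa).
(a) Tip deflection of a cantilever with an end point load: δ = P·L^3 / (3·E·I). Convert P = 10 kN = 10000 N, E = 110 GPa = 1.1 × 10¹¹ Pa.
  δ = (10000 × 1.2^3) / (3 × (1.1 × 10¹¹) × (1.75 × 10⁻⁵)) = 0.002992 m = 2.992 mm
(b) Maximum bending moment at the fixed end: M = P·L = 10000 × 1.2 = 12000 N·m. Convert y_max = 90 mm = 0.09 m.
  σ = M·y_max / I = (12000 × 0.09) / (1.75 × 10⁻⁵) = 6.171 × 10⁷ Pa = 61.71 MPa
Final answer: (a) δ = 2.992 mm, (b) σ = 61.71 MPa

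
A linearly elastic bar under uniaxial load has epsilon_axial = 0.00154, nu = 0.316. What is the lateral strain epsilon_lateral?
Model: a linearly elastic bar under uniaxial load, so epsilon_lateral = -nu·epsilon_axial.
Substitute:
  epsilon_lateral = -(0.316 × 0.00154)
  epsilon_lateral = -0.0004866
Final answer: epsilon_lateral = -0.0004866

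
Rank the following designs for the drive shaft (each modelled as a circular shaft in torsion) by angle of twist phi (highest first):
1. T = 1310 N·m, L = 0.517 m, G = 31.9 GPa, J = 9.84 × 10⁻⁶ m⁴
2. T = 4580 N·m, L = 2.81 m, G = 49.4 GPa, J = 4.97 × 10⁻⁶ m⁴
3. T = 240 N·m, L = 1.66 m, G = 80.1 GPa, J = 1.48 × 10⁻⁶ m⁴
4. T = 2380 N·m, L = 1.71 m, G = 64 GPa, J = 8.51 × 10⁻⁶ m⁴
Model: a circular shaft in torsion, so phi = (T·L) / (G·J) (SI units).
  Case 1: phi = (1310 × 0.517) / ((3.19 × 10¹⁰) × (9.84 × 10⁻⁶)) = 0.002158 rad = 0.1236°
  Case 2: phi = (4580 × 2.81) / ((4.94 × 10¹⁰) × (4.97 × 10⁻⁶)) = 0.05242 rad = 3.003°
  Case 3: phi = (240 × 1.66) / ((8.01 × 10¹⁰) × (1.48 × 10⁻⁶)) = 0.003361 rad = 0.1926°
  Case 4: phi = (2380 × 1.71) / ((6.4 × 10¹⁰) × (8.51 × 10⁻⁶)) = 0.007472 rad = 0.4281°
Ordering: 3.003° (case 2) > 0.4281° (case 4) > 0.1926° (case 3) > 0.1236° (case 1)
Final answer: 2, 4, 3, 1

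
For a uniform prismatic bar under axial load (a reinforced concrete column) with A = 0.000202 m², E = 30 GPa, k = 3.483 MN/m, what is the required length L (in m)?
Model: a uniform prismatic bar under axial load, so k = (A·E) / L.
Solve for L: L = (A·E) / k.
Convert to SI units:
  E = 30 GPa = 3 × 10¹⁰ Pa
  k = 3.483 MN/m = 3.483 × 10⁶ N/m
Substitute:
  L = (0.000202 × (3 × 10¹⁰)) / (3.483 × 10⁶)
  L = 1.74 m
Final answer: L = 1.74 m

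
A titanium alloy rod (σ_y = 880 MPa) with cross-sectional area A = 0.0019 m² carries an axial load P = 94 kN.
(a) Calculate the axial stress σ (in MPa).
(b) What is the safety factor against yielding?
(a) Axial stress σ = P/A. Convert P = 94 kN = 94000 N.
  σ = 94000 / 0.0019 = 4.947 × 10⁷ Pa = 49.47 MPa
(b) Safety factor SF = σ_y/σ = 880 / 49.47 = 17.79
Final answer: (a) σ = 49.47 MPa, (b) SF = 17.79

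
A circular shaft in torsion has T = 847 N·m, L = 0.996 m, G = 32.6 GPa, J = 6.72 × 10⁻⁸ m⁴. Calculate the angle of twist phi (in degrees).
Model: a circular shaft in torsion, so phi = (T·L) / (G·J).
Convert to SI units:
  G = 32.6 GPa = 3.26 × 10¹⁰ Pa
Substitute:
  phi = (847 × 0.996) / ((3.26 × 10¹⁰) × (6.72 × 10⁻⁸))
  phi = 0.3851 rad
Convert to degrees: phi = 0.3851 × 180/π = 22.06°
Final answer: phi = 22.06°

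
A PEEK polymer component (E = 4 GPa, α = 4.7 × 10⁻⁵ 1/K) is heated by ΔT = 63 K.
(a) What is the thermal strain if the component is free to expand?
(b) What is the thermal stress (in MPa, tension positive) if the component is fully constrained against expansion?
(a) Free thermal strain ε_th = α·ΔT = (4.7 × 10⁻⁵) × 63 = 0.002961
(b) Fully constrained, the expansion is suppressed, so σ = -E·α·ΔT. Convert E = 4 GPa = 4 × 10⁹ Pa.
  σ = -(4 × 10⁹) × (4.7 × 10⁻⁵) × 63 = -1.184 × 10⁷ Pa = -11.84 MPa (compressive)
Final answer: (a) ε_th = 0.002961, (b) σ = -11.84 MPa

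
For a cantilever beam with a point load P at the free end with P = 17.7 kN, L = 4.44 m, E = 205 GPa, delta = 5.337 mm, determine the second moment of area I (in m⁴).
Model: a cantilever beam with a point load P at the free end, so delta = (P·L^3) / (3·E·I).
Solve for I: I = (P·L^3) / (3·delta·E).
Convert to SI units:
  P = 17.7 kN = 17700 N
  E = 205 GPa = 2.05 × 10¹¹ Pa
  delta = 5.337 mm = 0.005337 m
Substitute:
  I = (17700 × 4.44^3) / (3 × 0.005337 × (2.05 × 10¹¹))
  I = 0.000472 m⁴
Final answer: I = 0.000472 m⁴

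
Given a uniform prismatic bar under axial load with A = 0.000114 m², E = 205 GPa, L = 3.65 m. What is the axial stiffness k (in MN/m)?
Model: a uniform prismatic bar under axial load, so k = (A·E) / L.
Convert to SI units:
  E = 205 GPa = 2.05 × 10¹¹ Pa
Substitute:
  k = (0.000114 × (2.05 × 10¹¹)) / 3.65
  k = 6.403 × 10⁶ N/m
Convert: k = 6.403 × 10⁶ N/m = 6.403 MN/m
Final answer: k = 6.403 MN/m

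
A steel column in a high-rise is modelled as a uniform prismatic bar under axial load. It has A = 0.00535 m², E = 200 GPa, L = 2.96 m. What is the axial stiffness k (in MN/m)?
Model: a uniform prismatic bar under axial load, so k = (A·E) / L.
Convert to SI units:
  E = 200 GPa = 2 × 10¹¹ Pa
Substitute:
  k = (0.00535 × (2 × 10¹¹)) / 2.96
  k = 3.615 × 10⁸ N/m
Convert: k = 3.615 × 10⁸ N/m = 361.5 MN/m
Final answer: k = 361.5 MN/m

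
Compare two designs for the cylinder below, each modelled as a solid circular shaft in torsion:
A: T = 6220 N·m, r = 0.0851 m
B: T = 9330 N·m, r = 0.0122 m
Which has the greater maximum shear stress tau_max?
Model: a solid circular shaft in torsion, so tau_max = (2·T) / (π·r^3) (SI units).
  A: tau_max = (2 × 6220) / (π × 0.0851^3) = 6.425 × 10⁶ Pa = 6.425 MPa
  B: tau_max = (2 × 9330) / (π × 0.0122^3) = 3.271 × 10⁹ Pa = 3271 MPa
3271 MPa > 6.425 MPa, so B is larger.
Final answer: B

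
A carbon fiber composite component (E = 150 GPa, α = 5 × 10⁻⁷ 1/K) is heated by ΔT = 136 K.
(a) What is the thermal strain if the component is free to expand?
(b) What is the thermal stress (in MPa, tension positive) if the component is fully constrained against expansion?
(a) Free thermal strain ε_th = α·ΔT = (5 × 10⁻⁷) × 136 = 6.8 × 10⁻⁵
(b) Fully constrained, the expansion is suppressed, so σ = -E·α·ΔT. Convert E = 150 GPa = 1.5 × 10¹¹ Pa.
  σ = -(1.5 × 10¹¹) × (5 × 10⁻⁷) × 136 = -1.02 × 10⁷ Pa = -10.2 MPa (compressive)
Final answer: (a) ε_th = 6.8 × 10⁻⁵, (b) σ = -10.2 MPa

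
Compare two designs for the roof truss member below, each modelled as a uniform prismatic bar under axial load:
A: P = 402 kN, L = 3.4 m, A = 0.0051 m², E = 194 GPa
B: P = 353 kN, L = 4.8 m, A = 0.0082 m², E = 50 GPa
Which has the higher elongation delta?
Model: a uniform prismatic bar under axial load, so delta = (P·L) / (A·E) (SI units).
  A: delta = (402000 × 3.4) / (0.0051 × (1.94 × 10¹¹)) = 0.001381 m = 1.381 mm
  B: delta = (353000 × 4.8) / (0.0082 × (5 × 10¹⁰)) = 0.004133 m = 4.133 mm
4.133 mm > 1.381 mm, so B is larger.
Final answer: B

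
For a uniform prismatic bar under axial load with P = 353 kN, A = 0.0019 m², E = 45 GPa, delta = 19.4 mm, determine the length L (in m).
Model: a uniform prismatic bar under axial load, so delta = (P·L) / (A·E).
Solve for L: L = (delta·A·E) / P.
Convert to SI units:
  P = 353 kN = 353000 N
  E = 45 GPa = 4.5 × 10¹⁰ Pa
  delta = 19.4 mm = 0.0194 m
Substitute:
  L = (0.0194 × 0.0019 × (4.5 × 10¹⁰)) / 353000
  L = 4.699 m
Final answer: L = 4.699 m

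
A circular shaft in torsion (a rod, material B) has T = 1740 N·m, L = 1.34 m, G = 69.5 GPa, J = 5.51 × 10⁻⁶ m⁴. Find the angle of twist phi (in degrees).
Model: a circular shaft in torsion, so phi = (T·L) / (G·J).
Convert to SI units:
  G = 69.5 GPa = 6.95 × 10¹⁰ Pa
Substitute:
  phi = (1740 × 1.34) / ((6.95 × 10¹⁰) × (5.51 × 10⁻⁶))
  phi = 0.006089 rad
Convert to degrees: phi = 0.006089 × 180/π = 0.3489°
Final answer: phi = 0.3489°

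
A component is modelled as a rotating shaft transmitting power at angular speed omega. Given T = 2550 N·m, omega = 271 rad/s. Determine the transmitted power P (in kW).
Model: a rotating shaft transmitting power at angular speed omega, so P = T·omega.
Substitute:
  P = 2550 × 271
  P = 691000 W
Convert: P = 691000 W = 691 kW
Final answer: P = 691 kW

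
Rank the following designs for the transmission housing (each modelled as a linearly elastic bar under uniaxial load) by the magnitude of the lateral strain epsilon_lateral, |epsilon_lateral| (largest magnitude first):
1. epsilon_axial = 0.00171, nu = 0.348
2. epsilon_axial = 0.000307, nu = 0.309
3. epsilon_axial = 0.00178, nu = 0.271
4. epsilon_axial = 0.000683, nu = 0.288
Model: a linearly elastic bar under uniaxial load, so epsilon_lateral = -nu·epsilon_axial (SI units).
  Case 1: epsilon_lateral = -(0.348 × 0.00171) = -0.0005951
  Case 2: epsilon_lateral = -(0.309 × 0.000307) = -9.486 × 10⁻⁵
  Case 3: epsilon_lateral = -(0.271 × 0.00178) = -0.0004824
  Case 4: epsilon_lateral = -(0.288 × 0.000683) = -0.0001967
Ordering by |epsilon_lateral|: 0.0005951 (case 1) > 0.0004824 (case 3) > 0.0001967 (case 4) > 9.486 × 10⁻⁵ (case 2)
Final answer: 1, 3, 4, 2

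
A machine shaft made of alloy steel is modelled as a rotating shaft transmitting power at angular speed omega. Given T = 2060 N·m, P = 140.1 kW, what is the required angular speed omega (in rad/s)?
Model: a rotating shaft transmitting power at angular speed omega, so P = T·omega.
Solve for omega: omega = P / T.
Convert to SI units:
  P = 140.1 kW = 140100 W
Substitute:
  omega = 140100 / 2060
  omega = 68.01 rad/s
Final answer: omega = 68.01 rad/s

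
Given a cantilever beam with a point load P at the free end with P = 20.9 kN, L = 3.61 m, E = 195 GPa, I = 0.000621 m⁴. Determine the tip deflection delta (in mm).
Model: a cantilever beam with a point load P at the free end, so delta = (P·L^3) / (3·E·I).
Convert to SI units:
  P = 20.9 kN = 20900 N
  E = 195 GPa = 1.95 × 10¹¹ Pa
Substitute:
  delta = (20900 × 3.61^3) / (3 × (1.95 × 10¹¹) × 0.000621)
  delta = 0.002707 m
Convert: delta = 0.002707 m = 2.707 mm
Final answer: delta = 2.707 mm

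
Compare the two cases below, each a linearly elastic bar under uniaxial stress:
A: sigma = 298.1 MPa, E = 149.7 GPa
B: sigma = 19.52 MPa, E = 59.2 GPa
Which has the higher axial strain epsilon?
Model: a linearly elastic bar under uniaxial stress, so epsilon = sigma / E (SI units).
  A: epsilon = (2.981 × 10⁸) / (1.497 × 10¹¹) = 0.001991
  B: epsilon = (1.952 × 10⁷) / (5.92 × 10¹⁰) = 0.0003297
0.001991 > 0.0003297, so A is larger.
Final answer: A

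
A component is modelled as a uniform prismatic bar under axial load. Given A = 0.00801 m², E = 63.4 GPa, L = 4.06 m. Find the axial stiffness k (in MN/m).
Model: a uniform prismatic bar under axial load, so k = (A·E) / L.
Convert to SI units:
  E = 63.4 GPa = 6.34 × 10¹⁰ Pa
Substitute:
  k = (0.00801 × (6.34 × 10¹⁰)) / 4.06
  k = 1.251 × 10⁸ N/m
Convert: k = 1.251 × 10⁸ N/m = 125.1 MN/m
Final answer: k = 125.1 MN/m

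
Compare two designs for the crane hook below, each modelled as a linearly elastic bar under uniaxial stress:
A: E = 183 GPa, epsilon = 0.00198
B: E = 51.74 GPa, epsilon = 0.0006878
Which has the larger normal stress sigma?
Model: a linearly elastic bar under uniaxial stress, so sigma = E·epsilon (SI units).
  A: sigma = (1.83 × 10¹¹) × 0.00198 = 3.623 × 10⁸ Pa = 362.3 MPa
  B: sigma = (5.174 × 10¹⁰) × 0.0006878 = 3.559 × 10⁷ Pa = 35.59 MPa
362.3 MPa > 35.59 MPa, so A is larger.
Final answer: A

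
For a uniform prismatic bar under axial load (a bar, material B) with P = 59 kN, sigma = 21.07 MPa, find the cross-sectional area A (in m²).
Model: a uniform prismatic bar under axial load, so sigma = P / A.
Solve for A: A = P / sigma.
Convert to SI units:
  P = 59 kN = 59000 N
  sigma = 21.07 MPa = 2.107 × 10⁷ Pa
Substitute:
  A = 59000 / (2.107 × 10⁷)
  A = 0.0028 m²
Final answer: A = 0.0028 m²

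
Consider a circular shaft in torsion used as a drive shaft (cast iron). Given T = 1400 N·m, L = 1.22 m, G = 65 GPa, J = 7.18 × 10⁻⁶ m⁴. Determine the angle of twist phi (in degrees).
Model: a circular shaft in torsion, so phi = (T·L) / (G·J).
Convert to SI units:
  G = 65 GPa = 6.5 × 10¹⁰ Pa
Substitute:
  phi = (1400 × 1.22) / ((6.5 × 10¹⁰) × (7.18 × 10⁻⁶))
  phi = 0.00366 rad
Convert to degrees: phi = 0.00366 × 180/π = 0.2097°
Final answer: phi = 0.2097°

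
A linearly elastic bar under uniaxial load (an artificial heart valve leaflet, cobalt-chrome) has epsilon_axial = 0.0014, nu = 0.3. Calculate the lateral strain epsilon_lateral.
Model: a linearly elastic bar under uniaxial load, so epsilon_lateral = -nu·epsilon_axial.
Substitute:
  epsilon_lateral = -(0.3 × 0.0014)
  epsilon_lateral = -0.00042
Final answer: epsilon_lateral = -0.00042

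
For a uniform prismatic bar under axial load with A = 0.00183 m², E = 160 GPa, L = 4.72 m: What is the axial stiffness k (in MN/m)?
Model: a uniform prismatic bar under axial load, so k = (A·E) / L.
Convert to SI units:
  E = 160 GPa = 1.6 × 10¹¹ Pa
Substitute:
  k = (0.00183 × (1.6 × 10¹¹)) / 4.72
  k = 6.203 × 10⁷ N/m
Convert: k = 6.203 × 10⁷ N/m = 62.03 MN/m
Final answer: k = 62.03 MN/m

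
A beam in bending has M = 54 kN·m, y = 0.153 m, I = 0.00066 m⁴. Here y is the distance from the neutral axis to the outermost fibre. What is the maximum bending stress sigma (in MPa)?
Model: a beam in bending, so sigma = (M·y) / I.
Convert to SI units:
  M = 54 kN·m = 54000 N·m
Substitute:
  sigma = (54000 × 0.153) / 0.00066
  sigma = 1.252 × 10⁷ Pa
Convert: sigma = 1.252 × 10⁷ Pa = 12.52 MPa
Final answer: sigma = 12.52 MPa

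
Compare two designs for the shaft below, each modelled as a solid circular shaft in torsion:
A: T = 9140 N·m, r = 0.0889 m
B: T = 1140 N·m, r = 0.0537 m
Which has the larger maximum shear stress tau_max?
Model: a solid circular shaft in torsion, so tau_max = (2·T) / (π·r^3) (SI units).
  A: tau_max = (2 × 9140) / (π × 0.0889^3) = 8.282 × 10⁶ Pa = 8.282 MPa
  B: tau_max = (2 × 1140) / (π × 0.0537^3) = 4.687 × 10⁶ Pa = 4.687 MPa
8.282 MPa > 4.687 MPa, so A is larger.
Final answer: A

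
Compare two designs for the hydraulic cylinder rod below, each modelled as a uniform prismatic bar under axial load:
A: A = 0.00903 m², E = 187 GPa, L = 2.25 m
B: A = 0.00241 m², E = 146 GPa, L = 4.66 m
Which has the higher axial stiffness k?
Model: a uniform prismatic bar under axial load, so k = (A·E) / L (SI units).
  A: k = (0.00903 × (1.87 × 10¹¹)) / 2.25 = 7.505 × 10⁸ N/m = 750.5 MN/m
  B: k = (0.00241 × (1.46 × 10¹¹)) / 4.66 = 7.551 × 10⁷ N/m = 75.51 MN/m
750.5 MN/m > 75.51 MN/m, so A is larger.
Final answer: A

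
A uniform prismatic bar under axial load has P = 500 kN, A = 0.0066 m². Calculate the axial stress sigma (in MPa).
Model: a uniform prismatic bar under axial load, so sigma = P / A.
Convert to SI units:
  P = 500 kN = 500000 N
Substitute:
  sigma = 500000 / 0.0066
  sigma = 7.576 × 10⁷ Pa
Convert: sigma = 7.576 × 10⁷ Pa = 75.76 MPa
Final answer: sigma = 75.76 MPa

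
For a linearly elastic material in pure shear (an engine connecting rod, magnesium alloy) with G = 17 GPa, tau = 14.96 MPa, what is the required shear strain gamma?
Model: a linearly elastic material in pure shear, so tau = G·gamma.
Solve for gamma: gamma = tau / G.
Convert to SI units:
  G = 17 GPa = 1.7 × 10¹⁰ Pa
  tau = 14.96 MPa = 1.496 × 10⁷ Pa
Substitute:
  gamma = (1.496 × 10⁷) / (1.7 × 10¹⁰)
  gamma = 0.00088
Final answer: gamma = 0.00088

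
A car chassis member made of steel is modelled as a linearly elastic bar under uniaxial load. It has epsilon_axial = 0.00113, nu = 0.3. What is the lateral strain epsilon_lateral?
Model: a linearly elastic bar under uniaxial load, so epsilon_lateral = -nu·epsilon_axial.
Substitute:
  epsilon_lateral = -(0.3 × 0.00113)
  epsilon_lateral = -0.000339
Final answer: epsilon_lateral = -0.000339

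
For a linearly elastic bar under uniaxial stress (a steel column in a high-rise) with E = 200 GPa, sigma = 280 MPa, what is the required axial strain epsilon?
Model: a linearly elastic bar under uniaxial stress, so sigma = E·epsilon.
Solve for epsilon: epsilon = sigma / E.
Convert to SI units:
  E = 200 GPa = 2 × 10¹¹ Pa
  sigma = 280 MPa = 2.8 × 10⁸ Pa
Substitute:
  epsilon = (2.8 × 10⁸) / (2 × 10¹¹)
  epsilon = 0.0014
Final answer: epsilon = 0.0014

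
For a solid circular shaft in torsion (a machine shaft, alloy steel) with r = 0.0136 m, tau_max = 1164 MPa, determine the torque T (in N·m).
Model: a solid circular shaft in torsion, so tau_max = (2·T) / (π·r^3).
Solve for T: T = (π·tau_max·r^3) / 2.
Convert to SI units:
  tau_max = 1164 MPa = 1.164 × 10⁹ Pa
Substitute:
  T = (π × (1.164 × 10⁹) × 0.0136^3) / 2
  T = 4599 N·m
Final answer: T = 4599 N·m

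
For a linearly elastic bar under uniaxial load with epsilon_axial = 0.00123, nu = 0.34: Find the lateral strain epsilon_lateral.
Model: a linearly elastic bar under uniaxial load, so epsilon_lateral = -nu·epsilon_axial.
Substitute:
  epsilon_lateral = -(0.34 × 0.00123)
  epsilon_lateral = -0.0004182
Final answer: epsilon_lateral = -0.0004182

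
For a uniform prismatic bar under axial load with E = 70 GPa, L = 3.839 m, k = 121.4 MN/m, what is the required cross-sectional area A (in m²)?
Model: a uniform prismatic bar under axial load, so k = (A·E) / L.
Solve for A: A = (k·L) / E.
Convert to SI units:
  E = 70 GPa = 7 × 10¹⁰ Pa
  k = 121.4 MN/m = 1.214 × 10⁸ N/m
Substitute:
  A = ((1.214 × 10⁸) × 3.839) / (7 × 10¹⁰)
  A = 0.006658 m²
Final answer: A = 0.006658 m²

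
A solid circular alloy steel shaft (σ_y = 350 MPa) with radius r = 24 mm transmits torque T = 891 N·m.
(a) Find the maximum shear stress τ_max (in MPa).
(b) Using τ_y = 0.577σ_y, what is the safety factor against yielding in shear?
(a) For a solid circular shaft, τ_max = T·r/J with J = π·r^4/2, i.e. τ_max = 2·T / (π·r^3). Convert r = 24 mm = 0.024 m.
  τ_max = (2 × 891) / (π × 0.024^3) = 4.103 × 10⁷ Pa = 41.03 MPa
(b) τ_y = 0.577 × 350 = 201.95 MPa
  SF = τ_y/τ_max = 201.95 / 41.03 = 4.922
Final answer: (a) τ_max = 41.03 MPa, (b) SF = 4.922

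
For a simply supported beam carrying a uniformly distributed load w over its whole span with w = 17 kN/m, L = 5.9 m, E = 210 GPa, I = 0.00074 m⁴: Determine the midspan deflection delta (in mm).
Model: a simply supported beam carrying a uniformly distributed load w over its whole span, so delta = (5·w·L^4) / (384·E·I).
Convert to SI units:
  w = 17 kN/m = 17000 N/m
  E = 210 GPa = 2.1 × 10¹¹ Pa
Substitute:
  delta = (5 × 17000 × 5.9^4) / (384 × (2.1 × 10¹¹) × 0.00074)
  delta = 0.001726 m
Convert: delta = 0.001726 m = 1.726 mm
Final answer: delta = 1.726 mm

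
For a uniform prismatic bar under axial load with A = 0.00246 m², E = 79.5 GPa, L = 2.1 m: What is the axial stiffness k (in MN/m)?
Model: a uniform prismatic bar under axial load, so k = (A·E) / L.
Convert to SI units:
  E = 79.5 GPa = 7.95 × 10¹⁰ Pa
Substitute:
  k = (0.00246 × (7.95 × 10¹⁰)) / 2.1
  k = 9.313 × 10⁷ N/m
Convert: k = 9.313 × 10⁷ N/m = 93.13 MN/m
Final answer: k = 93.13 MN/m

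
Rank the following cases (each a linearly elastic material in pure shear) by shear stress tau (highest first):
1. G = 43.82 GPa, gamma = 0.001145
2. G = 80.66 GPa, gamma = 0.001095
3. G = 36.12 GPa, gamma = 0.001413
Model: a linearly elastic material in pure shear, so tau = G·gamma (SI units).
  Case 1: tau = (4.382 × 10¹⁰) × 0.001145 = 5.017 × 10⁷ Pa = 50.17 MPa
  Case 2: tau = (8.066 × 10¹⁰) × 0.001095 = 8.832 × 10⁷ Pa = 88.32 MPa
  Case 3: tau = (3.612 × 10¹⁰) × 0.001413 = 5.104 × 10⁷ Pa = 51.04 MPa
Ordering: 88.32 MPa (case 2) > 51.04 MPa (case 3) > 50.17 MPa (case 1)
Final answer: 2, 3, 1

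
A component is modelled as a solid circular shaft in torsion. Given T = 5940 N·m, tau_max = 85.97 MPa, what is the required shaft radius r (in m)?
Model: a solid circular shaft in torsion, so tau_max = (2·T) / (π·r^3).
Solve for r: r = ((2·T) / (π·tau_max))^(1/3).
Convert to SI units:
  tau_max = 85.97 MPa = 8.597 × 10⁷ Pa
Substitute:
  r = ((2 × 5940) / (π × (8.597 × 10⁷)))^(1/3)
  r = 0.0353 m
Final answer: r = 0.0353 m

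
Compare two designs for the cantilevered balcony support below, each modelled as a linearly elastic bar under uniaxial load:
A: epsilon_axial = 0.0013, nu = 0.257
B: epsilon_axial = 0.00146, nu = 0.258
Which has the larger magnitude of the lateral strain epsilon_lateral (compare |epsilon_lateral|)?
Model: a linearly elastic bar under uniaxial load, so epsilon_lateral = -nu·epsilon_axial (SI units).
  A: epsilon_lateral = -(0.257 × 0.0013) = -0.0003341
  B: epsilon_lateral = -(0.258 × 0.00146) = -0.0003767
|epsilon_lateral|: A = 0.0003341, B = 0.0003767, so B is larger in magnitude.
Final answer: B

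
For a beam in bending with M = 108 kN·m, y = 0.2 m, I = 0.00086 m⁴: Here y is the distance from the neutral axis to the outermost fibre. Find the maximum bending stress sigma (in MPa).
Model: a beam in bending, so sigma = (M·y) / I.
Convert to SI units:
  M = 108 kN·m = 108000 N·m
Substitute:
  sigma = (108000 × 0.2) / 0.00086
  sigma = 2.512 × 10⁷ Pa
Convert: sigma = 2.512 × 10⁷ Pa = 25.12 MPa
Final answer: sigma = 25.12 MPa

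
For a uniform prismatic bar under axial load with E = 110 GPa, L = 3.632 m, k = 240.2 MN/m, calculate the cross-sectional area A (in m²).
Model: a uniform prismatic bar under axial load, so k = (A·E) / L.
Solve for A: A = (k·L) / E.
Convert to SI units:
  E = 110 GPa = 1.1 × 10¹¹ Pa
  k = 240.2 MN/m = 2.402 × 10⁸ N/m
Substitute:
  A = ((2.402 × 10⁸) × 3.632) / (1.1 × 10¹¹)
  A = 0.007931 m²
Final answer: A = 0.007931 m²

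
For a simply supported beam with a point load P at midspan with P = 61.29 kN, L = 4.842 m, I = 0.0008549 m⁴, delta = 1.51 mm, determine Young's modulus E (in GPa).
Model: a simply supported beam with a point load P at midspan, so delta = (P·L^3) / (48·E·I).
Solve for E: E = (P·L^3) / (48·delta·I).
Convert to SI units:
  P = 61.29 kN = 61290 N
  delta = 1.51 mm = 0.00151 m
Substitute:
  E = (61290 × 4.842^3) / (48 × 0.00151 × 0.0008549)
  E = 1.123 × 10¹¹ Pa
Convert: E = 1.123 × 10¹¹ Pa = 112.3 GPa
Final answer: E = 112.3 GPa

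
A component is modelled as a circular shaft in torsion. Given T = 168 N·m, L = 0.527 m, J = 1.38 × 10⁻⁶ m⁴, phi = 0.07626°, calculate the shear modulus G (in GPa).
Model: a circular shaft in torsion, so phi = (T·L) / (G·J).
Solve for G: G = (T·L) / (phi·J).
Convert to SI units:
  phi = 0.07626° = 0.001331 rad
Substitute:
  G = (168 × 0.527) / (0.001331 × (1.38 × 10⁻⁶))
  G = 4.82 × 10¹⁰ Pa
Convert: G = 4.82 × 10¹⁰ Pa = 48.2 GPa
Final answer: G = 48.2 GPa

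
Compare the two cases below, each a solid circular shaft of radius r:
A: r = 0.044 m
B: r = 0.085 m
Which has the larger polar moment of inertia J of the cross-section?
Model: a solid circular shaft of radius r, so J = (π·r^4) / 2 (SI units).
  A: J = (π × 0.044^4) / 2 = 5.887 × 10⁻⁶ m⁴
  B: J = (π × 0.085^4) / 2 = 8.2 × 10⁻⁵ m⁴
8.2 × 10⁻⁵ m⁴ > 5.887 × 10⁻⁶ m⁴, so B is larger.
Final answer: B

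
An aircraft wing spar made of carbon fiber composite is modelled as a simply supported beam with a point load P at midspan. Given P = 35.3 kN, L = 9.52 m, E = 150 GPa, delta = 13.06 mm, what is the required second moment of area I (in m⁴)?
Model: a simply supported beam with a point load P at midspan, so delta = (P·L^3) / (48·E·I).
Solve for I: I = (P·L^3) / (48·delta·E).
Convert to SI units:
  P = 35.3 kN = 35300 N
  E = 150 GPa = 1.5 × 10¹¹ Pa
  delta = 13.06 mm = 0.01306 m
Substitute:
  I = (35300 × 9.52^3) / (48 × 0.01306 × (1.5 × 10¹¹))
  I = 0.0003239 m⁴
Final answer: I = 0.0003239 m⁴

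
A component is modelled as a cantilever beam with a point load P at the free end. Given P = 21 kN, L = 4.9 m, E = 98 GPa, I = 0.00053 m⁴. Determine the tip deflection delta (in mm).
Model: a cantilever beam with a point load P at the free end, so delta = (P·L^3) / (3·E·I).
Convert to SI units:
  P = 21 kN = 21000 N
  E = 98 GPa = 9.8 × 10¹⁰ Pa
Substitute:
  delta = (21000 × 4.9^3) / (3 × (9.8 × 10¹⁰) × 0.00053)
  delta = 0.01586 m
Convert: delta = 0.01586 m = 15.86 mm
Final answer: delta = 15.86 mm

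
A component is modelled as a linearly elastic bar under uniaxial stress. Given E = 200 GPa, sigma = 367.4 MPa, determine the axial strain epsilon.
Model: a linearly elastic bar under uniaxial stress, so sigma = E·epsilon.
Solve for epsilon: epsilon = sigma / E.
Convert to SI units:
  E = 200 GPa = 2 × 10¹¹ Pa
  sigma = 367.4 MPa = 3.674 × 10⁸ Pa
Substitute:
  epsilon = (3.674 × 10⁸) / (2 × 10¹¹)
  epsilon = 0.001837
Final answer: epsilon = 0.001837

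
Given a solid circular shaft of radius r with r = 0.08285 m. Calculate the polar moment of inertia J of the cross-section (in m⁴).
Model: a solid circular shaft of radius r, so J = (π·r^4) / 2.
Substitute:
  J = (π × 0.08285^4) / 2
  J = 7.401 × 10⁻⁵ m⁴
Final answer: J = 7.401 × 10⁻⁵ m⁴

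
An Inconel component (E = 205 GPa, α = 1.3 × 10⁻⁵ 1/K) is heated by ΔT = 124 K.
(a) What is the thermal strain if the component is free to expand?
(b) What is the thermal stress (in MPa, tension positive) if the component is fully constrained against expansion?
(a) Free thermal strain ε_th = α·ΔT = (1.3 × 10⁻⁵) × 124 = 0.001612
(b) Fully constrained, the expansion is suppressed, so σ = -E·α·ΔT. Convert E = 205 GPa = 2.05 × 10¹¹ Pa.
  σ = -(2.05 × 10¹¹) × (1.3 × 10⁻⁵) × 124 = -3.305 × 10⁸ Pa = -330.5 MPa (compressive)
Final answer: (a) ε_th = 0.001612, (b) σ = -330.5 MPa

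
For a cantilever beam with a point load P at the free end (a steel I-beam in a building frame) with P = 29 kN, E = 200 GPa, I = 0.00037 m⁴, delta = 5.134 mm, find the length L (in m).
Model: a cantilever beam with a point load P at the free end, so delta = (P·L^3) / (3·E·I).
Solve for L: L = ((3·delta·E·I) / P)^(1/3).
Convert to SI units:
  P = 29 kN = 29000 N
  E = 200 GPa = 2 × 10¹¹ Pa
  delta = 5.134 mm = 0.005134 m
Substitute:
  L = ((3 × 0.005134 × (2 × 10¹¹) × 0.00037) / 29000)^(1/3)
  L = 3.4 m
Final answer: L = 3.4 m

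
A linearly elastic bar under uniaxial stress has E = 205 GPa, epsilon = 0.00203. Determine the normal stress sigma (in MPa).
Model: a linearly elastic bar under uniaxial stress, so sigma = E·epsilon.
Convert to SI units:
  E = 205 GPa = 2.05 × 10¹¹ Pa
Substitute:
  sigma = (2.05 × 10¹¹) × 0.00203
  sigma = 4.162 × 10⁸ Pa
Convert: sigma = 4.162 × 10⁸ Pa = 416.2 MPa
Final answer: sigma = 416.2 MPa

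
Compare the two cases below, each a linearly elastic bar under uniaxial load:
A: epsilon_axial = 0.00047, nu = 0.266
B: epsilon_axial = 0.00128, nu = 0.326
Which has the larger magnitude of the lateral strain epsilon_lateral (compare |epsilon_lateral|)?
Model: a linearly elastic bar under uniaxial load, so epsilon_lateral = -nu·epsilon_axial (SI units).
  A: epsilon_lateral = -(0.266 × 0.00047) = -0.000125
  B: epsilon_lateral = -(0.326 × 0.00128) = -0.0004173
|epsilon_lateral|: A = 0.000125, B = 0.0004173, so B is larger in magnitude.
Final answer: B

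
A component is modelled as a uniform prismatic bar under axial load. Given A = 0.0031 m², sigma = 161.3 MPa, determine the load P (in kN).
Model: a uniform prismatic bar under axial load, so sigma = P / A.
Solve for P: P = sigma·A.
Convert to SI units:
  sigma = 161.3 MPa = 1.613 × 10⁸ Pa
Substitute:
  P = (1.613 × 10⁸) × 0.0031
  P = 500000 N
Convert: P = 500000 N = 500 kN
Final answer: P = 500 kN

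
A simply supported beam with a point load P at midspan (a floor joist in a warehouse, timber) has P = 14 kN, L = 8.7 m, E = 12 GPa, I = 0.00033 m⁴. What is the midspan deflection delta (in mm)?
Model: a simply supported beam with a point load P at midspan, so delta = (P·L^3) / (48·E·I).
Convert to SI units:
  P = 14 kN = 14000 N
  E = 12 GPa = 1.2 × 10¹⁰ Pa
Substitute:
  delta = (14000 × 8.7^3) / (48 × (1.2 × 10¹⁰) × 0.00033)
  delta = 0.0485 m
Convert: delta = 0.0485 m = 48.5 mm
Final answer: delta = 48.5 mm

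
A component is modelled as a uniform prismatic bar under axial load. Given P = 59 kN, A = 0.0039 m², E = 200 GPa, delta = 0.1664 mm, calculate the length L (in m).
Model: a uniform prismatic bar under axial load, so delta = (P·L) / (A·E).
Solve for L: L = (delta·A·E) / P.
Convert to SI units:
  P = 59 kN = 59000 N
  E = 200 GPa = 2 × 10¹¹ Pa
  delta = 0.1664 mm = 0.0001664 m
Substitute:
  L = (0.0001664 × 0.0039 × (2 × 10¹¹)) / 59000
  L = 2.2 m
Final answer: L = 2.2 m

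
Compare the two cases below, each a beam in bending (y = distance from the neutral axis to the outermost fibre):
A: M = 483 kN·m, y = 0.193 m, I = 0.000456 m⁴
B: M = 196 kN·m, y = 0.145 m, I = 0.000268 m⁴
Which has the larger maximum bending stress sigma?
Model: a beam in bending (y = distance from the neutral axis to the outermost fibre), so sigma = (M·y) / I (SI units).
  A: sigma = (483000 × 0.193) / 0.000456 = 2.044 × 10⁸ Pa = 204.4 MPa
  B: sigma = (196000 × 0.145) / 0.000268 = 1.06 × 10⁸ Pa = 106 MPa
204.4 MPa > 106 MPa, so A is larger.
Final answer: A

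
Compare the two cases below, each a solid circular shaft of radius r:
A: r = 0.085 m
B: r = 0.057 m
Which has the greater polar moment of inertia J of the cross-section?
Model: a solid circular shaft of radius r, so J = (π·r^4) / 2 (SI units).
  A: J = (π × 0.085^4) / 2 = 8.2 × 10⁻⁵ m⁴
  B: J = (π × 0.057^4) / 2 = 1.658 × 10⁻⁵ m⁴
8.2 × 10⁻⁵ m⁴ > 1.658 × 10⁻⁵ m⁴, so A is larger.
Final answer: A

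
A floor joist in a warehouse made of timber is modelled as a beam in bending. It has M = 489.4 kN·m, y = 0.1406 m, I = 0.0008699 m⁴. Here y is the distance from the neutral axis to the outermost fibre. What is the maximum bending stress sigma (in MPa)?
Model: a beam in bending, so sigma = (M·y) / I.
Convert to SI units:
  M = 489.4 kN·m = 489400 N·m
Substitute:
  sigma = (489400 × 0.1406) / 0.0008699
  sigma = 7.91 × 10⁷ Pa
Convert: sigma = 7.91 × 10⁷ Pa = 79.1 MPa
Final answer: sigma = 79.1 MPa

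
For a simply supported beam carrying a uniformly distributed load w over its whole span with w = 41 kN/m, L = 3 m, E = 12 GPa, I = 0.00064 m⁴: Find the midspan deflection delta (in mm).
Model: a simply supported beam carrying a uniformly distributed load w over its whole span, so delta = (5·w·L^4) / (384·E·I).
Convert to SI units:
  w = 41 kN/m = 41000 N/m
  E = 12 GPa = 1.2 × 10¹⁰ Pa
Substitute:
  delta = (5 × 41000 × 3^4) / (384 × (1.2 × 10¹⁰) × 0.00064)
  delta = 0.00563 m
Convert: delta = 0.00563 m = 5.63 mm
Final answer: delta = 5.63 mm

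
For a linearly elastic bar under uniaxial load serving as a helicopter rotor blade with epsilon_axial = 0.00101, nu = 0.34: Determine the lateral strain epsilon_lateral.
Model: a linearly elastic bar under uniaxial load, so epsilon_lateral = -nu·epsilon_axial.
Substitute:
  epsilon_lateral = -(0.34 × 0.00101)
  epsilon_lateral = -0.0003434
Final answer: epsilon_lateral = -0.0003434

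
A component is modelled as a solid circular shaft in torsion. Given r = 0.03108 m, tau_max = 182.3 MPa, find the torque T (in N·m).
Model: a solid circular shaft in torsion, so tau_max = (2·T) / (π·r^3).
Solve for T: T = (π·tau_max·r^3) / 2.
Convert to SI units:
  tau_max = 182.3 MPa = 1.823 × 10⁸ Pa
Substitute:
  T = (π × (1.823 × 10⁸) × 0.03108^3) / 2
  T = 8597 N·m
Final answer: T = 8597 N·m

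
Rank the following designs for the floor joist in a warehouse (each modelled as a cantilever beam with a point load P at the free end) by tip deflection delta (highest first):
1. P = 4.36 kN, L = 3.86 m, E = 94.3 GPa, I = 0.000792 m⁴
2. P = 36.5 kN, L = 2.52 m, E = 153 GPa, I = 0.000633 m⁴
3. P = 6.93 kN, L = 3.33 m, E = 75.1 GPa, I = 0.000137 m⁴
Model: a cantilever beam with a point load P at the free end, so delta = (P·L^3) / (3·E·I) (SI units).
  Case 1: delta = (4360 × 3.86^3) / (3 × (9.43 × 10¹⁰) × 0.000792) = 0.001119 m = 1.119 mm
  Case 2: delta = (36500 × 2.52^3) / (3 × (1.53 × 10¹¹) × 0.000633) = 0.00201 m = 2.01 mm
  Case 3: delta = (6930 × 3.33^3) / (3 × (7.51 × 10¹⁰) × 0.000137) = 0.008291 m = 8.291 mm
Ordering: 8.291 mm (case 3) > 2.01 mm (case 2) > 1.119 mm (case 1)
Final answer: 3, 2, 1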